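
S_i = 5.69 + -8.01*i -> [5.69, -2.32, -10.33, -18.34, -26.35]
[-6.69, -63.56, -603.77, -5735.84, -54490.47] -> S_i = -6.69*9.50^i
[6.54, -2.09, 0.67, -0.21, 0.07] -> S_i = 6.54*(-0.32)^i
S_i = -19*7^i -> [-19, -133, -931, -6517, -45619]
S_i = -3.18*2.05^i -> [-3.18, -6.52, -13.36, -27.4, -56.16]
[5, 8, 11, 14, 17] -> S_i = 5 + 3*i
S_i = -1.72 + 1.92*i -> [-1.72, 0.2, 2.12, 4.04, 5.96]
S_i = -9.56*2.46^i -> [-9.56, -23.52, -57.85, -142.32, -350.11]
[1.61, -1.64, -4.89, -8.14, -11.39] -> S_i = 1.61 + -3.25*i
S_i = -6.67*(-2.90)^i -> [-6.67, 19.34, -56.09, 162.67, -471.76]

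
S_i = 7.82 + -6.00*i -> [7.82, 1.82, -4.18, -10.18, -16.18]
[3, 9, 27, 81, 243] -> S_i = 3*3^i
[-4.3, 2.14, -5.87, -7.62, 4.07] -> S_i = Random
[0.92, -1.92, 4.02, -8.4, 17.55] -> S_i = 0.92*(-2.09)^i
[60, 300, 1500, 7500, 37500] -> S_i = 60*5^i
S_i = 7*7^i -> [7, 49, 343, 2401, 16807]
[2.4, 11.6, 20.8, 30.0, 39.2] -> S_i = 2.40 + 9.20*i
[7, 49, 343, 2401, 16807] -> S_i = 7*7^i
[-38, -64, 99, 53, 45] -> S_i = Random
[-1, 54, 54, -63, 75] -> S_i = Random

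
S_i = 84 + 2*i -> [84, 86, 88, 90, 92]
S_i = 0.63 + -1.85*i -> [0.63, -1.22, -3.07, -4.92, -6.77]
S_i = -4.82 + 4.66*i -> [-4.82, -0.16, 4.5, 9.16, 13.82]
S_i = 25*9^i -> [25, 225, 2025, 18225, 164025]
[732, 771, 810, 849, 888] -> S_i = 732 + 39*i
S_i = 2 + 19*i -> [2, 21, 40, 59, 78]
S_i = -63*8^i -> [-63, -504, -4032, -32256, -258048]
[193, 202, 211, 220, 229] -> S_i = 193 + 9*i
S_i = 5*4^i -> [5, 20, 80, 320, 1280]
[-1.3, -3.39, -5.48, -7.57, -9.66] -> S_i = -1.30 + -2.09*i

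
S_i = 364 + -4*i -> [364, 360, 356, 352, 348]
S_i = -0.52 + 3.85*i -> [-0.52, 3.33, 7.18, 11.03, 14.88]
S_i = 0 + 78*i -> [0, 78, 156, 234, 312]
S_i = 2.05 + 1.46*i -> [2.05, 3.51, 4.97, 6.43, 7.89]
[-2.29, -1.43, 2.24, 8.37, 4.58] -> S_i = Random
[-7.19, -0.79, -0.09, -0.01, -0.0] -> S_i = -7.19*0.11^i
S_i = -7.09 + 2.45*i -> [-7.09, -4.64, -2.19, 0.26, 2.71]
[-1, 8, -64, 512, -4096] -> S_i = -1*-8^i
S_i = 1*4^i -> [1, 4, 16, 64, 256]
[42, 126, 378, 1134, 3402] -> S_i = 42*3^i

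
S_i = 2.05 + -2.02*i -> [2.05, 0.03, -1.99, -4.01, -6.03]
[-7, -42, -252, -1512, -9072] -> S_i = -7*6^i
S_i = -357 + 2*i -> [-357, -355, -353, -351, -349]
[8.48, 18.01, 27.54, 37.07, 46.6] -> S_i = 8.48 + 9.53*i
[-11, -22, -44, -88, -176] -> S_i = -11*2^i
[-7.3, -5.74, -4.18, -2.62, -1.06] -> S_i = -7.30 + 1.56*i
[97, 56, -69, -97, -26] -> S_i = Random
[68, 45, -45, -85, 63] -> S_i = Random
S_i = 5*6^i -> [5, 30, 180, 1080, 6480]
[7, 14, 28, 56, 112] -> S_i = 7*2^i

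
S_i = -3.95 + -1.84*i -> [-3.95, -5.79, -7.63, -9.47, -11.31]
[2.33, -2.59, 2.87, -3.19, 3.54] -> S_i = 2.33*(-1.11)^i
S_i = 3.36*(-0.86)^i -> [3.36, -2.89, 2.49, -2.14, 1.84]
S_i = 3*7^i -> [3, 21, 147, 1029, 7203]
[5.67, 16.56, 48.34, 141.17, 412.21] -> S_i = 5.67*2.92^i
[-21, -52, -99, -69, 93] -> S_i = Random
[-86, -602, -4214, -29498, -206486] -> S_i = -86*7^i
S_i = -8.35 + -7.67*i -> [-8.35, -16.02, -23.69, -31.36, -39.03]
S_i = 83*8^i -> [83, 664, 5312, 42496, 339968]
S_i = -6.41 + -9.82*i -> [-6.41, -16.23, -26.05, -35.87, -45.69]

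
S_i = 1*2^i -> [1, 2, 4, 8, 16]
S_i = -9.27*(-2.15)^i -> [-9.27, 19.93, -42.85, 92.13, -198.08]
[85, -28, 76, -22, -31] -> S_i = Random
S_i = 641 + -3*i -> [641, 638, 635, 632, 629]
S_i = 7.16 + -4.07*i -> [7.16, 3.09, -0.98, -5.05, -9.12]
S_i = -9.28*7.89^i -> [-9.28, -73.22, -577.7, -4558.05, -35963.01]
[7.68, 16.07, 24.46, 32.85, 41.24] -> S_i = 7.68 + 8.39*i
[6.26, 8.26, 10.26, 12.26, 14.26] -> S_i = 6.26 + 2.00*i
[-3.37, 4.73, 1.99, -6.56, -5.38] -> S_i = Random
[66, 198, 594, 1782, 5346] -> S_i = 66*3^i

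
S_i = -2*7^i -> [-2, -14, -98, -686, -4802]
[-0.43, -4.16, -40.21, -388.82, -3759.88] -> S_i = -0.43*9.67^i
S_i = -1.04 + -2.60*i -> [-1.04, -3.64, -6.24, -8.84, -11.44]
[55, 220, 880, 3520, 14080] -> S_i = 55*4^i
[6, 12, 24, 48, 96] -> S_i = 6*2^i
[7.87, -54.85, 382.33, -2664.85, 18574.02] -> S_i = 7.87*(-6.97)^i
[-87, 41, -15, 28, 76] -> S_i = Random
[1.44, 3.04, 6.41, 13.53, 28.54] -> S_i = 1.44*2.11^i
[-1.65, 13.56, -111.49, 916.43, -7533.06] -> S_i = -1.65*(-8.22)^i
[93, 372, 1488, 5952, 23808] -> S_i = 93*4^i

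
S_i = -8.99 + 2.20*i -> [-8.99, -6.79, -4.59, -2.39, -0.19]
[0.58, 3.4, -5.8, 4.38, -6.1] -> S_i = Random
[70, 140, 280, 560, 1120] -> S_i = 70*2^i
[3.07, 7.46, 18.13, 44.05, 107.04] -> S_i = 3.07*2.43^i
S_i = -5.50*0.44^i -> [-5.5, -2.42, -1.06, -0.47, -0.21]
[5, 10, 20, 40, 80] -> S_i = 5*2^i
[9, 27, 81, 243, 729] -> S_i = 9*3^i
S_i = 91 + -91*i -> [91, 0, -91, -182, -273]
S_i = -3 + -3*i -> [-3, -6, -9, -12, -15]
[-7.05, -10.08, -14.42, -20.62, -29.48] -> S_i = -7.05*1.43^i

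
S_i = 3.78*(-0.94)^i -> [3.78, -3.55, 3.34, -3.14, 2.95]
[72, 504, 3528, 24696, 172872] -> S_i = 72*7^i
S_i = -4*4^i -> [-4, -16, -64, -256, -1024]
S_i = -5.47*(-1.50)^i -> [-5.47, 8.2, -12.31, 18.46, -27.69]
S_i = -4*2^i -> [-4, -8, -16, -32, -64]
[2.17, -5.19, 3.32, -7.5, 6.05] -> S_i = Random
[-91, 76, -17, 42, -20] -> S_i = Random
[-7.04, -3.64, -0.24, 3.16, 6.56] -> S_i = -7.04 + 3.40*i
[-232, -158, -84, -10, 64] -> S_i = -232 + 74*i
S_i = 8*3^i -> [8, 24, 72, 216, 648]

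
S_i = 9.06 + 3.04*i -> [9.06, 12.1, 15.14, 18.18, 21.22]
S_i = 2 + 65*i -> [2, 67, 132, 197, 262]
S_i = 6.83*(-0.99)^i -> [6.83, -6.76, 6.69, -6.63, 6.56]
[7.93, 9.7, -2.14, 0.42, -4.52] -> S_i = Random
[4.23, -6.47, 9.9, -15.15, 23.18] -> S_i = 4.23*(-1.53)^i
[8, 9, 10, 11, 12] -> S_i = 8 + 1*i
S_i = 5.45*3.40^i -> [5.45, 18.53, 63.0, 214.21, 728.3]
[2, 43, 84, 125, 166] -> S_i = 2 + 41*i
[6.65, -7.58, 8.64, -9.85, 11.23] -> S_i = 6.65*(-1.14)^i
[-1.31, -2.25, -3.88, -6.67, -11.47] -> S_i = -1.31*1.72^i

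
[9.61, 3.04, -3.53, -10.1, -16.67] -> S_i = 9.61 + -6.57*i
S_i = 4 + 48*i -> [4, 52, 100, 148, 196]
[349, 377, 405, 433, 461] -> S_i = 349 + 28*i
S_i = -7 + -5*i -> [-7, -12, -17, -22, -27]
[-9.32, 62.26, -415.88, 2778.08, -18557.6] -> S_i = -9.32*(-6.68)^i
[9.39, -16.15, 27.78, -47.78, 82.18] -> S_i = 9.39*(-1.72)^i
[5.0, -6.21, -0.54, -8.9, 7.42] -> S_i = Random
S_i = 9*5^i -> [9, 45, 225, 1125, 5625]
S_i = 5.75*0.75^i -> [5.75, 4.31, 3.23, 2.43, 1.82]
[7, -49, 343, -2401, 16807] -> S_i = 7*-7^i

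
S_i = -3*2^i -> [-3, -6, -12, -24, -48]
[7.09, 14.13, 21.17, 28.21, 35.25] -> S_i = 7.09 + 7.04*i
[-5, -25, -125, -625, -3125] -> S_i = -5*5^i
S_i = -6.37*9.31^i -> [-6.37, -59.3, -552.13, -5140.3, -47856.19]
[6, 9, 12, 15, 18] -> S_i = 6 + 3*i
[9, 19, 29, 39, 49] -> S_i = 9 + 10*i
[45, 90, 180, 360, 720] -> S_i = 45*2^i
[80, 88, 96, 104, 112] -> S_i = 80 + 8*i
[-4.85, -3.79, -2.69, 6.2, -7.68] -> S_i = Random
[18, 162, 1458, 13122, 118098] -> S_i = 18*9^i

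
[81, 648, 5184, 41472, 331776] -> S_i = 81*8^i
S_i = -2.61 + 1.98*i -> [-2.61, -0.63, 1.35, 3.33, 5.31]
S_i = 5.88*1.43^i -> [5.88, 8.41, 12.02, 17.19, 24.59]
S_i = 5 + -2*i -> [5, 3, 1, -1, -3]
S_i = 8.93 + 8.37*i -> [8.93, 17.3, 25.67, 34.04, 42.41]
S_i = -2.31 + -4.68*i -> [-2.31, -6.99, -11.67, -16.35, -21.03]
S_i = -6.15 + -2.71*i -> [-6.15, -8.86, -11.57, -14.28, -16.99]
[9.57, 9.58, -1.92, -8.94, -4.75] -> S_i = Random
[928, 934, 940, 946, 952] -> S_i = 928 + 6*i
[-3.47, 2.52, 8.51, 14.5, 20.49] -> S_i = -3.47 + 5.99*i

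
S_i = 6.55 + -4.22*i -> [6.55, 2.33, -1.89, -6.11, -10.33]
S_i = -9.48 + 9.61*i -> [-9.48, 0.13, 9.74, 19.35, 28.96]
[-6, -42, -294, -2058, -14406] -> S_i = -6*7^i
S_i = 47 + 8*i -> [47, 55, 63, 71, 79]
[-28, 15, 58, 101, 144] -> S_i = -28 + 43*i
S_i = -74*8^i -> [-74, -592, -4736, -37888, -303104]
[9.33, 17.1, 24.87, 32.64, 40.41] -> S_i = 9.33 + 7.77*i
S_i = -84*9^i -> [-84, -756, -6804, -61236, -551124]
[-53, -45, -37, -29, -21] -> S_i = -53 + 8*i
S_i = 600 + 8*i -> [600, 608, 616, 624, 632]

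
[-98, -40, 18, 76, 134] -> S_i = -98 + 58*i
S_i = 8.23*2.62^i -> [8.23, 21.56, 56.49, 148.01, 387.8]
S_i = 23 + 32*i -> [23, 55, 87, 119, 151]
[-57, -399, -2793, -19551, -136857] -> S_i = -57*7^i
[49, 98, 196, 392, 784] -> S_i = 49*2^i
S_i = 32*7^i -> [32, 224, 1568, 10976, 76832]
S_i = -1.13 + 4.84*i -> [-1.13, 3.71, 8.55, 13.39, 18.23]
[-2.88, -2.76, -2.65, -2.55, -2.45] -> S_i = -2.88*0.96^i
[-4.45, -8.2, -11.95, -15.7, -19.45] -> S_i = -4.45 + -3.75*i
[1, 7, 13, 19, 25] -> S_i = 1 + 6*i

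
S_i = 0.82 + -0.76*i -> [0.82, 0.06, -0.7, -1.46, -2.22]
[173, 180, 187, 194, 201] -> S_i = 173 + 7*i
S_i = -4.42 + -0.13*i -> [-4.42, -4.55, -4.68, -4.81, -4.94]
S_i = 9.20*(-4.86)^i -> [9.2, -44.71, 217.3, -1056.08, 5132.55]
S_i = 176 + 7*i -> [176, 183, 190, 197, 204]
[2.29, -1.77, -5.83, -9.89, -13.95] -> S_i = 2.29 + -4.06*i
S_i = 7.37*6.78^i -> [7.37, 49.97, 338.79, 2296.98, 15573.5]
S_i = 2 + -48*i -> [2, -46, -94, -142, -190]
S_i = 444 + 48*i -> [444, 492, 540, 588, 636]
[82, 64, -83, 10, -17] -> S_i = Random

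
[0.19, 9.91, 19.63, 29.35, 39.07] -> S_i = 0.19 + 9.72*i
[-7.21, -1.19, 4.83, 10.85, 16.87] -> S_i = -7.21 + 6.02*i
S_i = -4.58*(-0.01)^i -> [-4.58, 0.05, -0.0, 0.0, -0.0]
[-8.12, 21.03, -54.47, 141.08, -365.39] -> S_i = -8.12*(-2.59)^i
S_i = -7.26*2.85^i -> [-7.26, -20.69, -58.97, -168.06, -478.98]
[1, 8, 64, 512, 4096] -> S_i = 1*8^i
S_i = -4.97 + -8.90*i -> [-4.97, -13.87, -22.77, -31.67, -40.57]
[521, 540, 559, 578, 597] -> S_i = 521 + 19*i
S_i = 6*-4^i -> [6, -24, 96, -384, 1536]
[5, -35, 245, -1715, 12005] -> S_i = 5*-7^i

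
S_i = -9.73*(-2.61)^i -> [-9.73, 25.4, -66.28, 173.0, -451.52]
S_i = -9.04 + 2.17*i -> [-9.04, -6.87, -4.7, -2.53, -0.36]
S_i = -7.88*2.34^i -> [-7.88, -18.44, -43.15, -100.97, -236.26]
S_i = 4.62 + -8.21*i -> [4.62, -3.59, -11.8, -20.01, -28.22]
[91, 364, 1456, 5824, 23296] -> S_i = 91*4^i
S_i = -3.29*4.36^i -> [-3.29, -14.34, -62.54, -272.68, -1188.89]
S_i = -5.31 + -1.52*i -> [-5.31, -6.83, -8.35, -9.87, -11.39]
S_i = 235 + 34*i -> [235, 269, 303, 337, 371]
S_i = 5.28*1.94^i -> [5.28, 10.24, 19.87, 38.55, 74.79]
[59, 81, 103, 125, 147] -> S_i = 59 + 22*i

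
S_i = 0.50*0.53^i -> [0.5, 0.26, 0.14, 0.07, 0.04]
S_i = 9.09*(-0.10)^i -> [9.09, -0.91, 0.09, -0.01, 0.0]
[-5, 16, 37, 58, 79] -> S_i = -5 + 21*i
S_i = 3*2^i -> [3, 6, 12, 24, 48]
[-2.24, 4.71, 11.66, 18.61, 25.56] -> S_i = -2.24 + 6.95*i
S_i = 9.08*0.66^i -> [9.08, 5.99, 3.96, 2.61, 1.72]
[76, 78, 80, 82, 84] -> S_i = 76 + 2*i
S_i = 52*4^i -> [52, 208, 832, 3328, 13312]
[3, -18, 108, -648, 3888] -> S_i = 3*-6^i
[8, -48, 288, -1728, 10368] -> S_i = 8*-6^i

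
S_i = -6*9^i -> [-6, -54, -486, -4374, -39366]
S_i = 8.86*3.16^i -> [8.86, 28.0, 88.47, 279.57, 883.45]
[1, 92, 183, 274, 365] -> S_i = 1 + 91*i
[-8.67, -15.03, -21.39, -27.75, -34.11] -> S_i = -8.67 + -6.36*i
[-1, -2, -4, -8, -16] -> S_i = -1*2^i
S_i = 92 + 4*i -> [92, 96, 100, 104, 108]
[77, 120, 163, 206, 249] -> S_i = 77 + 43*i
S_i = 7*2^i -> [7, 14, 28, 56, 112]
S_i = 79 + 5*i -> [79, 84, 89, 94, 99]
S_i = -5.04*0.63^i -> [-5.04, -3.18, -2.0, -1.26, -0.79]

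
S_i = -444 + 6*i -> [-444, -438, -432, -426, -420]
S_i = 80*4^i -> [80, 320, 1280, 5120, 20480]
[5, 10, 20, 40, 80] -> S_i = 5*2^i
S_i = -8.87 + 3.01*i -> [-8.87, -5.86, -2.85, 0.16, 3.17]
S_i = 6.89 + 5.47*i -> [6.89, 12.36, 17.83, 23.3, 28.77]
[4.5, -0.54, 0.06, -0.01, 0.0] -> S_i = 4.50*(-0.12)^i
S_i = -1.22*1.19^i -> [-1.22, -1.45, -1.73, -2.06, -2.45]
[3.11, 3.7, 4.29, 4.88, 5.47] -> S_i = 3.11 + 0.59*i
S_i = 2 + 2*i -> [2, 4, 6, 8, 10]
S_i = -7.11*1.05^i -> [-7.11, -7.47, -7.84, -8.23, -8.64]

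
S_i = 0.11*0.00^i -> [0.11, 0.0, 0.0, 0.0, 0.0]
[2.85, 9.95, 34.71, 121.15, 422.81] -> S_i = 2.85*3.49^i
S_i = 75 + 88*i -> [75, 163, 251, 339, 427]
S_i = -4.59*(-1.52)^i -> [-4.59, 6.98, -10.6, 16.12, -24.5]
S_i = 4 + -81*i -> [4, -77, -158, -239, -320]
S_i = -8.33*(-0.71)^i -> [-8.33, 5.91, -4.2, 2.98, -2.12]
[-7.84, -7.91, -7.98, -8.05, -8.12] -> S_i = -7.84 + -0.07*i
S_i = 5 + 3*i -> [5, 8, 11, 14, 17]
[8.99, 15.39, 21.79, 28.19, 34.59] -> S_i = 8.99 + 6.40*i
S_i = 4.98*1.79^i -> [4.98, 8.91, 15.96, 28.56, 51.13]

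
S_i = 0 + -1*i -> [0, -1, -2, -3, -4]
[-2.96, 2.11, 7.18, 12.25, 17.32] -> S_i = -2.96 + 5.07*i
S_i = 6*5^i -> [6, 30, 150, 750, 3750]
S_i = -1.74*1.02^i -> [-1.74, -1.77, -1.81, -1.85, -1.88]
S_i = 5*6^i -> [5, 30, 180, 1080, 6480]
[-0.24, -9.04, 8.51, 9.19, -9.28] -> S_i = Random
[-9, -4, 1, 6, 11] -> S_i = -9 + 5*i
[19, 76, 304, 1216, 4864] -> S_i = 19*4^i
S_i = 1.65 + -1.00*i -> [1.65, 0.65, -0.35, -1.35, -2.35]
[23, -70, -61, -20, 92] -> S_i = Random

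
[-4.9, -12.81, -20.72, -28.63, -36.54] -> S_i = -4.90 + -7.91*i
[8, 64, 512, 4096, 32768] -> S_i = 8*8^i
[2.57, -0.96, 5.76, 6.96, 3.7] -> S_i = Random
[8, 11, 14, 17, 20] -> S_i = 8 + 3*i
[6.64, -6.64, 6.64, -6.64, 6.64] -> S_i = 6.64*(-1.00)^i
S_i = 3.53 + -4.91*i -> [3.53, -1.38, -6.29, -11.2, -16.11]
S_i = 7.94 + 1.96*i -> [7.94, 9.9, 11.86, 13.82, 15.78]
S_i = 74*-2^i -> [74, -148, 296, -592, 1184]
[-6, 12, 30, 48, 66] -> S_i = -6 + 18*i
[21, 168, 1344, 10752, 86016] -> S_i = 21*8^i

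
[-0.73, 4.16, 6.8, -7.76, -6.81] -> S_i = Random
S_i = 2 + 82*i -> [2, 84, 166, 248, 330]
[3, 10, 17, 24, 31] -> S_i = 3 + 7*i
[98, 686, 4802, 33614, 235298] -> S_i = 98*7^i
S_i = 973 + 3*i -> [973, 976, 979, 982, 985]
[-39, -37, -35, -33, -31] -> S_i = -39 + 2*i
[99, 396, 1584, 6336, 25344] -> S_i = 99*4^i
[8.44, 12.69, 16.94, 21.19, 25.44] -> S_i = 8.44 + 4.25*i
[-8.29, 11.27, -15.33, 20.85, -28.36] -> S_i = -8.29*(-1.36)^i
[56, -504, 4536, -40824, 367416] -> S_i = 56*-9^i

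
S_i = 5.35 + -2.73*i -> [5.35, 2.62, -0.11, -2.84, -5.57]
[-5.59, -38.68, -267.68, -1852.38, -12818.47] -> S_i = -5.59*6.92^i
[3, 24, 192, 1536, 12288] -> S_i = 3*8^i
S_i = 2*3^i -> [2, 6, 18, 54, 162]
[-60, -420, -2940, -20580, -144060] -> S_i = -60*7^i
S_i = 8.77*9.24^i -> [8.77, 81.03, 748.76, 6918.56, 63927.46]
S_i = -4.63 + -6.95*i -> [-4.63, -11.58, -18.53, -25.48, -32.43]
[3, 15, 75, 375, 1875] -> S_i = 3*5^i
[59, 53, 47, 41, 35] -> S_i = 59 + -6*i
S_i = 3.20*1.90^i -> [3.2, 6.08, 11.55, 21.95, 41.7]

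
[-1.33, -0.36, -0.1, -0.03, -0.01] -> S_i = -1.33*0.27^i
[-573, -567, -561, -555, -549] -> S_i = -573 + 6*i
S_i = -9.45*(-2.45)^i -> [-9.45, 23.15, -56.72, 138.97, -340.48]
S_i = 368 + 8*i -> [368, 376, 384, 392, 400]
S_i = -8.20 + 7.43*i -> [-8.2, -0.77, 6.66, 14.09, 21.52]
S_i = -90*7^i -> [-90, -630, -4410, -30870, -216090]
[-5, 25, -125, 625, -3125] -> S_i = -5*-5^i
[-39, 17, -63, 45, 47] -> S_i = Random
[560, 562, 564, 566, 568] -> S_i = 560 + 2*i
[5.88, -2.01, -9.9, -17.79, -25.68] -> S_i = 5.88 + -7.89*i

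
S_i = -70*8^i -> [-70, -560, -4480, -35840, -286720]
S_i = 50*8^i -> [50, 400, 3200, 25600, 204800]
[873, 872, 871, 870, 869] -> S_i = 873 + -1*i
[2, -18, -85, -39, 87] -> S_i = Random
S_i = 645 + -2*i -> [645, 643, 641, 639, 637]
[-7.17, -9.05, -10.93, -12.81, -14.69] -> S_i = -7.17 + -1.88*i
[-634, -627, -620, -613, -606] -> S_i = -634 + 7*i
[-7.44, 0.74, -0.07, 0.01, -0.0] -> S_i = -7.44*(-0.10)^i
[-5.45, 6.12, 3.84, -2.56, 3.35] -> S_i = Random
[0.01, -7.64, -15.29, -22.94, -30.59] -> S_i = 0.01 + -7.65*i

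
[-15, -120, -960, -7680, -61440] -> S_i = -15*8^i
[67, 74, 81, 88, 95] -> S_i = 67 + 7*i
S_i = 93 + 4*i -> [93, 97, 101, 105, 109]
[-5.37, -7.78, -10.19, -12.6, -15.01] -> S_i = -5.37 + -2.41*i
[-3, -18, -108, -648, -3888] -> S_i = -3*6^i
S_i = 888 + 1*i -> [888, 889, 890, 891, 892]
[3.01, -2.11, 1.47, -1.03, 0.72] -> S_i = 3.01*(-0.70)^i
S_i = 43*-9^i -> [43, -387, 3483, -31347, 282123]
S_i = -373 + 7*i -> [-373, -366, -359, -352, -345]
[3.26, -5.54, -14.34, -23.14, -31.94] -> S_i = 3.26 + -8.80*i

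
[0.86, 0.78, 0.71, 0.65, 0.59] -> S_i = 0.86*0.91^i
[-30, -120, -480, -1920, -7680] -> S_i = -30*4^i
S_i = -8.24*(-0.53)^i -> [-8.24, 4.37, -2.31, 1.23, -0.65]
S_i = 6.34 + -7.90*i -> [6.34, -1.56, -9.46, -17.36, -25.26]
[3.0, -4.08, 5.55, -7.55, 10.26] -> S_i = 3.00*(-1.36)^i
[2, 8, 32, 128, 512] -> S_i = 2*4^i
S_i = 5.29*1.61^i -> [5.29, 8.52, 13.71, 22.08, 35.54]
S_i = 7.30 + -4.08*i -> [7.3, 3.22, -0.86, -4.94, -9.02]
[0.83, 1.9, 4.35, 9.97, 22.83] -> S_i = 0.83*2.29^i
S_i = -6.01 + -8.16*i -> [-6.01, -14.17, -22.33, -30.49, -38.65]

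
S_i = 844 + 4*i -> [844, 848, 852, 856, 860]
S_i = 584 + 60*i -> [584, 644, 704, 764, 824]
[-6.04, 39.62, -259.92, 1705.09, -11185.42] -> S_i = -6.04*(-6.56)^i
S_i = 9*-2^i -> [9, -18, 36, -72, 144]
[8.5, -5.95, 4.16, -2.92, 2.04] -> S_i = 8.50*(-0.70)^i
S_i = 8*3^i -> [8, 24, 72, 216, 648]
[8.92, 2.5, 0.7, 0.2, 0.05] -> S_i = 8.92*0.28^i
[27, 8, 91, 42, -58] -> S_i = Random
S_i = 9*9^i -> [9, 81, 729, 6561, 59049]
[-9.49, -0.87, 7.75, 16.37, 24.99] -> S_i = -9.49 + 8.62*i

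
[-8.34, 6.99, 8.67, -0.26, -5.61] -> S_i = Random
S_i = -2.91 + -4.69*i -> [-2.91, -7.6, -12.29, -16.98, -21.67]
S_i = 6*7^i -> [6, 42, 294, 2058, 14406]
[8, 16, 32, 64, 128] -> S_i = 8*2^i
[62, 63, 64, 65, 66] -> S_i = 62 + 1*i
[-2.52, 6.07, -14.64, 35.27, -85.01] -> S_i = -2.52*(-2.41)^i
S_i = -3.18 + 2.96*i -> [-3.18, -0.22, 2.74, 5.7, 8.66]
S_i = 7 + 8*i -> [7, 15, 23, 31, 39]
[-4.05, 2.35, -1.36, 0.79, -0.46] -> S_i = -4.05*(-0.58)^i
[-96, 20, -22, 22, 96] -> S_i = Random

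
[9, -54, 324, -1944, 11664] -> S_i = 9*-6^i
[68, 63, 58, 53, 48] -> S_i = 68 + -5*i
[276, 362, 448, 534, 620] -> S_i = 276 + 86*i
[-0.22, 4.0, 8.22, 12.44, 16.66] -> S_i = -0.22 + 4.22*i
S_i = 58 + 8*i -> [58, 66, 74, 82, 90]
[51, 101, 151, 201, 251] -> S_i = 51 + 50*i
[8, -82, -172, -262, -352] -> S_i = 8 + -90*i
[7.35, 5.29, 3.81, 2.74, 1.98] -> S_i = 7.35*0.72^i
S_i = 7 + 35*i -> [7, 42, 77, 112, 147]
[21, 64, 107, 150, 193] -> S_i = 21 + 43*i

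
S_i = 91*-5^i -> [91, -455, 2275, -11375, 56875]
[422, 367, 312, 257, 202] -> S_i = 422 + -55*i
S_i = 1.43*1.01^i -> [1.43, 1.44, 1.46, 1.47, 1.49]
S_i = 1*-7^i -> [1, -7, 49, -343, 2401]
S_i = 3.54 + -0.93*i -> [3.54, 2.61, 1.68, 0.75, -0.18]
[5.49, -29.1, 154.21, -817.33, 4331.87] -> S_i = 5.49*(-5.30)^i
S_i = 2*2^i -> [2, 4, 8, 16, 32]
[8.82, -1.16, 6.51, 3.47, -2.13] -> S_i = Random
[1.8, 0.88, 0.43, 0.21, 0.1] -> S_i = 1.80*0.49^i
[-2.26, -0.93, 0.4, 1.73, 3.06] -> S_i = -2.26 + 1.33*i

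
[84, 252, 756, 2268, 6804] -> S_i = 84*3^i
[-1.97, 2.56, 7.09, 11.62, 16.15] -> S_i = -1.97 + 4.53*i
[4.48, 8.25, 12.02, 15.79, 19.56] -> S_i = 4.48 + 3.77*i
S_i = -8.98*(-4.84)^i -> [-8.98, 43.46, -210.36, 1018.15, -4927.85]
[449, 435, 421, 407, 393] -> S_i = 449 + -14*i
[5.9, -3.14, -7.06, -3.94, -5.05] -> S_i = Random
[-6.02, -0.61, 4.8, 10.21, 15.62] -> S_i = -6.02 + 5.41*i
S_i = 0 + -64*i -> [0, -64, -128, -192, -256]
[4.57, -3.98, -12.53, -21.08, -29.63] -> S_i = 4.57 + -8.55*i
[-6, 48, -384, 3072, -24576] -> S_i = -6*-8^i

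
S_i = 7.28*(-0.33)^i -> [7.28, -2.4, 0.79, -0.26, 0.09]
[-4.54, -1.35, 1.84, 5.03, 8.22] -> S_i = -4.54 + 3.19*i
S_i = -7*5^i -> [-7, -35, -175, -875, -4375]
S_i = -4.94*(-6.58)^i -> [-4.94, 32.51, -213.88, 1407.36, -9260.42]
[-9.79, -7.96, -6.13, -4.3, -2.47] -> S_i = -9.79 + 1.83*i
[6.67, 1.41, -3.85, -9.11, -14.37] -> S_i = 6.67 + -5.26*i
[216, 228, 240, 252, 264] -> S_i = 216 + 12*i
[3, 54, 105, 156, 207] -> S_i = 3 + 51*i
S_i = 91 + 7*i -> [91, 98, 105, 112, 119]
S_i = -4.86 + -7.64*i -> [-4.86, -12.5, -20.14, -27.78, -35.42]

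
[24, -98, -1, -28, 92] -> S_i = Random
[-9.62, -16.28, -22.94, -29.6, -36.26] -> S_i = -9.62 + -6.66*i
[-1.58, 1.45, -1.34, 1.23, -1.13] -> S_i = -1.58*(-0.92)^i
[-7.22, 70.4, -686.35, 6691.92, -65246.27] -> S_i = -7.22*(-9.75)^i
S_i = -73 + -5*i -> [-73, -78, -83, -88, -93]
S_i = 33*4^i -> [33, 132, 528, 2112, 8448]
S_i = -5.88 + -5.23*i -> [-5.88, -11.11, -16.34, -21.57, -26.8]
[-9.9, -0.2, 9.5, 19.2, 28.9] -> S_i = -9.90 + 9.70*i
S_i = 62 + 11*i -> [62, 73, 84, 95, 106]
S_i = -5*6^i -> [-5, -30, -180, -1080, -6480]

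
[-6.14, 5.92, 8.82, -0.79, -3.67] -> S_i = Random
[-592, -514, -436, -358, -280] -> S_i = -592 + 78*i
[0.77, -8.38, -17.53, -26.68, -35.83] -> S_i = 0.77 + -9.15*i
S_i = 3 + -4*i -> [3, -1, -5, -9, -13]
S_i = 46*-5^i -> [46, -230, 1150, -5750, 28750]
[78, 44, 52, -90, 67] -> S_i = Random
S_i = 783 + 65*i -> [783, 848, 913, 978, 1043]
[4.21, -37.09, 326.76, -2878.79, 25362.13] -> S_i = 4.21*(-8.81)^i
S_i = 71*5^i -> [71, 355, 1775, 8875, 44375]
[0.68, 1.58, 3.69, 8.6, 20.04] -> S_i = 0.68*2.33^i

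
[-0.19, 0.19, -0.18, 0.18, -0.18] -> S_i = -0.19*(-0.98)^i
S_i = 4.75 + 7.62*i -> [4.75, 12.37, 19.99, 27.61, 35.23]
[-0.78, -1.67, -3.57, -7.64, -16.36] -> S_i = -0.78*2.14^i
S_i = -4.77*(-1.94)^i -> [-4.77, 9.25, -17.95, 34.83, -67.57]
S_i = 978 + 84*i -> [978, 1062, 1146, 1230, 1314]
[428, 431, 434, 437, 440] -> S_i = 428 + 3*i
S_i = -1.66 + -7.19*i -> [-1.66, -8.85, -16.04, -23.23, -30.42]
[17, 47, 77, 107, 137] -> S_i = 17 + 30*i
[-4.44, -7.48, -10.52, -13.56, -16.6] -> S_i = -4.44 + -3.04*i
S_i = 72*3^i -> [72, 216, 648, 1944, 5832]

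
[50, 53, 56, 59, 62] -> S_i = 50 + 3*i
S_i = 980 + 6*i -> [980, 986, 992, 998, 1004]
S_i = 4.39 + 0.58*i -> [4.39, 4.97, 5.55, 6.13, 6.71]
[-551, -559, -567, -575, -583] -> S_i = -551 + -8*i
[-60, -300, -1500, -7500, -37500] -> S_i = -60*5^i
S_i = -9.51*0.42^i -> [-9.51, -3.99, -1.68, -0.7, -0.3]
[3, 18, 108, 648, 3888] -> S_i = 3*6^i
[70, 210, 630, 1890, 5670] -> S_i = 70*3^i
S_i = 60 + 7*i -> [60, 67, 74, 81, 88]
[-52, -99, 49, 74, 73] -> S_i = Random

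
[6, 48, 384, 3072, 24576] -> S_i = 6*8^i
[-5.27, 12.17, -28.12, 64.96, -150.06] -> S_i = -5.27*(-2.31)^i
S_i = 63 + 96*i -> [63, 159, 255, 351, 447]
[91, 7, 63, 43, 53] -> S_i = Random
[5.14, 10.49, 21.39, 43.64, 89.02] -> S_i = 5.14*2.04^i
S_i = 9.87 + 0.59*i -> [9.87, 10.46, 11.05, 11.64, 12.23]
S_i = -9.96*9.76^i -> [-9.96, -97.21, -948.77, -9259.95, -90377.14]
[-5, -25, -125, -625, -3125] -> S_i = -5*5^i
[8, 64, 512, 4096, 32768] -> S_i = 8*8^i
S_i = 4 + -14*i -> [4, -10, -24, -38, -52]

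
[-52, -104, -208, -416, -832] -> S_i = -52*2^i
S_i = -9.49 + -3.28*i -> [-9.49, -12.77, -16.05, -19.33, -22.61]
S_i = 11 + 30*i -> [11, 41, 71, 101, 131]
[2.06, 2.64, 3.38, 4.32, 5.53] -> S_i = 2.06*1.28^i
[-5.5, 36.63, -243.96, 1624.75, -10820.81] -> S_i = -5.50*(-6.66)^i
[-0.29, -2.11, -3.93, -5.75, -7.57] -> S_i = -0.29 + -1.82*i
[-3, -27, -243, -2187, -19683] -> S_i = -3*9^i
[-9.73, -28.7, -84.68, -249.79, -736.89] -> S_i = -9.73*2.95^i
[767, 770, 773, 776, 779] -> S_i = 767 + 3*i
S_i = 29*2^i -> [29, 58, 116, 232, 464]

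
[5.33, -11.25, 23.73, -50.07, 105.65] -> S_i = 5.33*(-2.11)^i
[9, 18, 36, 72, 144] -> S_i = 9*2^i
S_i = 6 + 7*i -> [6, 13, 20, 27, 34]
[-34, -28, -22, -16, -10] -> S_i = -34 + 6*i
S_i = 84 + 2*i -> [84, 86, 88, 90, 92]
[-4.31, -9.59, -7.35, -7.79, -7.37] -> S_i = Random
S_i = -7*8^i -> [-7, -56, -448, -3584, -28672]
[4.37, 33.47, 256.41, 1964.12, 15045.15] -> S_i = 4.37*7.66^i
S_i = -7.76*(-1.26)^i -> [-7.76, 9.78, -12.32, 15.52, -19.56]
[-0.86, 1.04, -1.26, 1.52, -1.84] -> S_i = -0.86*(-1.21)^i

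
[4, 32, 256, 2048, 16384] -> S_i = 4*8^i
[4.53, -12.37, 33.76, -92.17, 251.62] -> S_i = 4.53*(-2.73)^i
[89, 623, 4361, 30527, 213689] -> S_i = 89*7^i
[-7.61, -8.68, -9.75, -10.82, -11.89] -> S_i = -7.61 + -1.07*i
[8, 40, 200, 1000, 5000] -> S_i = 8*5^i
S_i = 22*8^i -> [22, 176, 1408, 11264, 90112]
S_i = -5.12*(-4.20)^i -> [-5.12, 21.5, -90.32, 379.33, -1593.19]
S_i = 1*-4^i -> [1, -4, 16, -64, 256]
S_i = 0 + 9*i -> [0, 9, 18, 27, 36]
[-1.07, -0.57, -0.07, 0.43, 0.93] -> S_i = -1.07 + 0.50*i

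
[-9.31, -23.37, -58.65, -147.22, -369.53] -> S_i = -9.31*2.51^i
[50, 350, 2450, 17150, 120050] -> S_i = 50*7^i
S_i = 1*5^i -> [1, 5, 25, 125, 625]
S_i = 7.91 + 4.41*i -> [7.91, 12.32, 16.73, 21.14, 25.55]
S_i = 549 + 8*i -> [549, 557, 565, 573, 581]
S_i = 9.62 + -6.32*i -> [9.62, 3.3, -3.02, -9.34, -15.66]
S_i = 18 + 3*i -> [18, 21, 24, 27, 30]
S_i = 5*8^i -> [5, 40, 320, 2560, 20480]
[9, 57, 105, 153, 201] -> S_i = 9 + 48*i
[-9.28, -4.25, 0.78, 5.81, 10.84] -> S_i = -9.28 + 5.03*i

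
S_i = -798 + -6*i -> [-798, -804, -810, -816, -822]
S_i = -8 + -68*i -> [-8, -76, -144, -212, -280]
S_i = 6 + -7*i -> [6, -1, -8, -15, -22]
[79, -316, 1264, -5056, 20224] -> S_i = 79*-4^i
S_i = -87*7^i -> [-87, -609, -4263, -29841, -208887]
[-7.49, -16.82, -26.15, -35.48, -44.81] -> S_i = -7.49 + -9.33*i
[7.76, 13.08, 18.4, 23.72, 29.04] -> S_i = 7.76 + 5.32*i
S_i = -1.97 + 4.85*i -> [-1.97, 2.88, 7.73, 12.58, 17.43]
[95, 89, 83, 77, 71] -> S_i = 95 + -6*i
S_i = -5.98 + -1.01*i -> [-5.98, -6.99, -8.0, -9.01, -10.02]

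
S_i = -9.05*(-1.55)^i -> [-9.05, 14.03, -21.74, 33.7, -52.24]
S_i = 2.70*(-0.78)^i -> [2.7, -2.11, 1.64, -1.28, 1.0]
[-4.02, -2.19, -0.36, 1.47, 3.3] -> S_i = -4.02 + 1.83*i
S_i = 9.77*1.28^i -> [9.77, 12.51, 16.01, 20.49, 26.23]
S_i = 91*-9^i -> [91, -819, 7371, -66339, 597051]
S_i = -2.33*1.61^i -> [-2.33, -3.75, -6.04, -9.72, -15.66]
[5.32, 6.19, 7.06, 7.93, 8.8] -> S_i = 5.32 + 0.87*i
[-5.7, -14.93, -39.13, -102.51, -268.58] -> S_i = -5.70*2.62^i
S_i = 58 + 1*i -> [58, 59, 60, 61, 62]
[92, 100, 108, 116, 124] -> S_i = 92 + 8*i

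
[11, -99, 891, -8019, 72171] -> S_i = 11*-9^i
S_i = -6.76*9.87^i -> [-6.76, -66.72, -658.54, -6499.77, -64152.75]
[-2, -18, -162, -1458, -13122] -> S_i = -2*9^i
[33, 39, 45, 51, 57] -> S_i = 33 + 6*i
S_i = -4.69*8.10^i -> [-4.69, -37.99, -307.71, -2492.46, -20188.91]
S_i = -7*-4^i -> [-7, 28, -112, 448, -1792]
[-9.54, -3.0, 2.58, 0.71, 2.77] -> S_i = Random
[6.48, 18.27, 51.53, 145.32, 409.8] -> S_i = 6.48*2.82^i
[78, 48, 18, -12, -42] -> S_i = 78 + -30*i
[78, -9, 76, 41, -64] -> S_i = Random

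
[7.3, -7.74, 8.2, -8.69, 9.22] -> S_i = 7.30*(-1.06)^i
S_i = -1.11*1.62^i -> [-1.11, -1.8, -2.91, -4.72, -7.65]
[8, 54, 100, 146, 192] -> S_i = 8 + 46*i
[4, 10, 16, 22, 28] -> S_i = 4 + 6*i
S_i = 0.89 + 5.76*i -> [0.89, 6.65, 12.41, 18.17, 23.93]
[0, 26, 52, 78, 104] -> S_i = 0 + 26*i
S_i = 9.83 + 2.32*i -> [9.83, 12.15, 14.47, 16.79, 19.11]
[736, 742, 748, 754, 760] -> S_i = 736 + 6*i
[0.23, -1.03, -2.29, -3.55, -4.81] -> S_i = 0.23 + -1.26*i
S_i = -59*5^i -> [-59, -295, -1475, -7375, -36875]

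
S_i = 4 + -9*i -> [4, -5, -14, -23, -32]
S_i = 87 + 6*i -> [87, 93, 99, 105, 111]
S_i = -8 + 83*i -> [-8, 75, 158, 241, 324]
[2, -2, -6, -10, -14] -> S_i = 2 + -4*i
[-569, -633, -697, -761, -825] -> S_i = -569 + -64*i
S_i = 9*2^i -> [9, 18, 36, 72, 144]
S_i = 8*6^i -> [8, 48, 288, 1728, 10368]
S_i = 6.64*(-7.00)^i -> [6.64, -46.48, 325.36, -2277.52, 15942.64]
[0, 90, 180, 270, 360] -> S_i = 0 + 90*i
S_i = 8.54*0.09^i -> [8.54, 0.77, 0.07, 0.01, 0.0]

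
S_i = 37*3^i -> [37, 111, 333, 999, 2997]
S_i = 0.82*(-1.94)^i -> [0.82, -1.59, 3.09, -5.99, 11.62]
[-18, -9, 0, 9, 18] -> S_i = -18 + 9*i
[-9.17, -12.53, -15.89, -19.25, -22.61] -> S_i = -9.17 + -3.36*i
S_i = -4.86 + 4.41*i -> [-4.86, -0.45, 3.96, 8.37, 12.78]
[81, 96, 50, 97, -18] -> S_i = Random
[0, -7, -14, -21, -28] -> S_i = 0 + -7*i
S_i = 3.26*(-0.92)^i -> [3.26, -3.0, 2.76, -2.54, 2.34]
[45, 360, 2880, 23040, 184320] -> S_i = 45*8^i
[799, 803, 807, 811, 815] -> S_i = 799 + 4*i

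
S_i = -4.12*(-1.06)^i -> [-4.12, 4.37, -4.63, 4.91, -5.2]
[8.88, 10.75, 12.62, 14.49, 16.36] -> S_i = 8.88 + 1.87*i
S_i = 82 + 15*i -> [82, 97, 112, 127, 142]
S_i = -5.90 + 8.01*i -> [-5.9, 2.11, 10.12, 18.13, 26.14]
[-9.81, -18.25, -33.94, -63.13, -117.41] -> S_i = -9.81*1.86^i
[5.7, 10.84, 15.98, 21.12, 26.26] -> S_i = 5.70 + 5.14*i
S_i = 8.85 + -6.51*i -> [8.85, 2.34, -4.17, -10.68, -17.19]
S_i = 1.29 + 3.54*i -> [1.29, 4.83, 8.37, 11.91, 15.45]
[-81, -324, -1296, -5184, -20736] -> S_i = -81*4^i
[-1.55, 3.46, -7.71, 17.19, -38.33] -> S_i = -1.55*(-2.23)^i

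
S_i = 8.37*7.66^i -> [8.37, 64.11, 491.11, 3761.94, 28816.45]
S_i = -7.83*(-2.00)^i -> [-7.83, 15.66, -31.32, 62.64, -125.28]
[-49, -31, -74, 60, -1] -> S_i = Random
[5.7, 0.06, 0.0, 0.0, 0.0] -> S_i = 5.70*0.01^i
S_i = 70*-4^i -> [70, -280, 1120, -4480, 17920]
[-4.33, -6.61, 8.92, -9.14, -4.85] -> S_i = Random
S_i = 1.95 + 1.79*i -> [1.95, 3.74, 5.53, 7.32, 9.11]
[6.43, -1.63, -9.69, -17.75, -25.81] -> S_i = 6.43 + -8.06*i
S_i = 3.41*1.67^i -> [3.41, 5.69, 9.51, 15.88, 26.52]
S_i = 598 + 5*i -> [598, 603, 608, 613, 618]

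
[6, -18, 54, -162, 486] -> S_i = 6*-3^i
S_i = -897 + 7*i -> [-897, -890, -883, -876, -869]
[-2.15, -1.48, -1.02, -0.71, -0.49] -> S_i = -2.15*0.69^i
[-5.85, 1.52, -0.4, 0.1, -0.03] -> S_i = -5.85*(-0.26)^i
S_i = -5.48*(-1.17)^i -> [-5.48, 6.41, -7.5, 8.78, -10.27]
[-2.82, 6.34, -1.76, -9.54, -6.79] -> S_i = Random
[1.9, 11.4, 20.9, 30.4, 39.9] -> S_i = 1.90 + 9.50*i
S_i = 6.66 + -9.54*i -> [6.66, -2.88, -12.42, -21.96, -31.5]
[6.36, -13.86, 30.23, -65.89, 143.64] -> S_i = 6.36*(-2.18)^i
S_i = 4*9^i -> [4, 36, 324, 2916, 26244]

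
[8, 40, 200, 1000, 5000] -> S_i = 8*5^i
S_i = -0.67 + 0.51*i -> [-0.67, -0.16, 0.35, 0.86, 1.37]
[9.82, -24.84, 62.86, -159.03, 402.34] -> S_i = 9.82*(-2.53)^i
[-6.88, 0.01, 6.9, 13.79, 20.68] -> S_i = -6.88 + 6.89*i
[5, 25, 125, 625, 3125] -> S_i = 5*5^i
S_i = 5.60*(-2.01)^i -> [5.6, -11.26, 22.62, -45.48, 91.41]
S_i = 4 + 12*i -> [4, 16, 28, 40, 52]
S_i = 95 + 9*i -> [95, 104, 113, 122, 131]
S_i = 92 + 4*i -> [92, 96, 100, 104, 108]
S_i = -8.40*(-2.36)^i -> [-8.4, 19.82, -46.78, 110.41, -260.57]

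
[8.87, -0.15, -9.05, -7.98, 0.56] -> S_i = Random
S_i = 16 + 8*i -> [16, 24, 32, 40, 48]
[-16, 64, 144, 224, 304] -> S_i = -16 + 80*i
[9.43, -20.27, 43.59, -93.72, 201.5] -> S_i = 9.43*(-2.15)^i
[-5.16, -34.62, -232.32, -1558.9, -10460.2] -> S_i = -5.16*6.71^i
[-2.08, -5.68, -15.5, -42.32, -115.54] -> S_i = -2.08*2.73^i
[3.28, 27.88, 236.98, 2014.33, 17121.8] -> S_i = 3.28*8.50^i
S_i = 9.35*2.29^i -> [9.35, 21.41, 49.03, 112.28, 257.13]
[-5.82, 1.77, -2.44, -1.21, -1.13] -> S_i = Random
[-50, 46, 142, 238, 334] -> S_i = -50 + 96*i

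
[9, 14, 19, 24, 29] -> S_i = 9 + 5*i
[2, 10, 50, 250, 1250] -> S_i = 2*5^i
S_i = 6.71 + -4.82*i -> [6.71, 1.89, -2.93, -7.75, -12.57]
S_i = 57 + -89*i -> [57, -32, -121, -210, -299]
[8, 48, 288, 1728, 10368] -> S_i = 8*6^i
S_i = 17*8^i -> [17, 136, 1088, 8704, 69632]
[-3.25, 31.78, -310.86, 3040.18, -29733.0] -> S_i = -3.25*(-9.78)^i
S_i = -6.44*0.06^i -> [-6.44, -0.39, -0.02, -0.0, -0.0]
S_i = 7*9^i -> [7, 63, 567, 5103, 45927]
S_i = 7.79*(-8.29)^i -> [7.79, -64.58, 535.36, -4438.14, 36792.18]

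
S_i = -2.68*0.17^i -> [-2.68, -0.46, -0.08, -0.01, -0.0]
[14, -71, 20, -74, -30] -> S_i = Random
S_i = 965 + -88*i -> [965, 877, 789, 701, 613]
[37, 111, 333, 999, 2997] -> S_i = 37*3^i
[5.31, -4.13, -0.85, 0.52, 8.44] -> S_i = Random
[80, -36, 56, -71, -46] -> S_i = Random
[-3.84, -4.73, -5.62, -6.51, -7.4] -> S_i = -3.84 + -0.89*i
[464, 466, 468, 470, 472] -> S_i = 464 + 2*i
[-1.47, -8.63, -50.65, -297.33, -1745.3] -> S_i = -1.47*5.87^i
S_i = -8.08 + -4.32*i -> [-8.08, -12.4, -16.72, -21.04, -25.36]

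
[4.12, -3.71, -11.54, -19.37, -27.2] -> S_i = 4.12 + -7.83*i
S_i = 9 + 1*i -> [9, 10, 11, 12, 13]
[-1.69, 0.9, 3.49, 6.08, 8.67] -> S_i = -1.69 + 2.59*i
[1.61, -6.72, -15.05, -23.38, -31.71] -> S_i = 1.61 + -8.33*i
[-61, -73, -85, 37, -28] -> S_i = Random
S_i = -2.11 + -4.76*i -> [-2.11, -6.87, -11.63, -16.39, -21.15]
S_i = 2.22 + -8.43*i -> [2.22, -6.21, -14.64, -23.07, -31.5]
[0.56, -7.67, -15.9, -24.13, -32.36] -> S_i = 0.56 + -8.23*i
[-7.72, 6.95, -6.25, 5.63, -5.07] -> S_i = -7.72*(-0.90)^i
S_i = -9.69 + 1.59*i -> [-9.69, -8.1, -6.51, -4.92, -3.33]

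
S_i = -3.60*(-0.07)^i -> [-3.6, 0.25, -0.02, 0.0, -0.0]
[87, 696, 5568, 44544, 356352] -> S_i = 87*8^i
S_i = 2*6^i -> [2, 12, 72, 432, 2592]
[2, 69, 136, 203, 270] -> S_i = 2 + 67*i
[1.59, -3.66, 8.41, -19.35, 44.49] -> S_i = 1.59*(-2.30)^i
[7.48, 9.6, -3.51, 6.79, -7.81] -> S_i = Random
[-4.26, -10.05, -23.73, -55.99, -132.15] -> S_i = -4.26*2.36^i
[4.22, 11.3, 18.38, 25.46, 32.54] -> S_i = 4.22 + 7.08*i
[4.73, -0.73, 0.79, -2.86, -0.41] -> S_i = Random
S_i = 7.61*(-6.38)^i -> [7.61, -48.55, 309.76, -1976.27, 12608.61]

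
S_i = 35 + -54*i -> [35, -19, -73, -127, -181]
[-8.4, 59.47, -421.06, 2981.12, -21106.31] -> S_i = -8.40*(-7.08)^i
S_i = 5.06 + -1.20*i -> [5.06, 3.86, 2.66, 1.46, 0.26]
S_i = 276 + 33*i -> [276, 309, 342, 375, 408]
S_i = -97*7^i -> [-97, -679, -4753, -33271, -232897]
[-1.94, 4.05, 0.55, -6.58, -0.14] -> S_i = Random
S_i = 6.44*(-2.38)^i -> [6.44, -15.33, 36.48, -86.82, 206.63]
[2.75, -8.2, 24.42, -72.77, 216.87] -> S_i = 2.75*(-2.98)^i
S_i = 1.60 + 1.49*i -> [1.6, 3.09, 4.58, 6.07, 7.56]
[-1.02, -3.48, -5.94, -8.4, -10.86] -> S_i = -1.02 + -2.46*i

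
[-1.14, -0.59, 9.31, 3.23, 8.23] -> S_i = Random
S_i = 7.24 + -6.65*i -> [7.24, 0.59, -6.06, -12.71, -19.36]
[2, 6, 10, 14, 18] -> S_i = 2 + 4*i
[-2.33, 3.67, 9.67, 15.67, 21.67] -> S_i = -2.33 + 6.00*i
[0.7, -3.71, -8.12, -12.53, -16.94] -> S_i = 0.70 + -4.41*i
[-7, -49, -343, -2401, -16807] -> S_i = -7*7^i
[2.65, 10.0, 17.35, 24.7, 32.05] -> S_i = 2.65 + 7.35*i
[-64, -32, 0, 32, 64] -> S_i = -64 + 32*i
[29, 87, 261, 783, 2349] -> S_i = 29*3^i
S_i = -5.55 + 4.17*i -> [-5.55, -1.38, 2.79, 6.96, 11.13]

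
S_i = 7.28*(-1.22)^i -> [7.28, -8.88, 10.84, -13.22, 16.13]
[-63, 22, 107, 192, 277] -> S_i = -63 + 85*i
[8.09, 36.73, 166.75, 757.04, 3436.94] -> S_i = 8.09*4.54^i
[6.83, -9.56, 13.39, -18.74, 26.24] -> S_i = 6.83*(-1.40)^i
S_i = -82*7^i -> [-82, -574, -4018, -28126, -196882]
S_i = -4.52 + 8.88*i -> [-4.52, 4.36, 13.24, 22.12, 31.0]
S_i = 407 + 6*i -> [407, 413, 419, 425, 431]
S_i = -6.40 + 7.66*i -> [-6.4, 1.26, 8.92, 16.58, 24.24]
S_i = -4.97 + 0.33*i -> [-4.97, -4.64, -4.31, -3.98, -3.65]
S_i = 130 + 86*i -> [130, 216, 302, 388, 474]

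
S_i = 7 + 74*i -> [7, 81, 155, 229, 303]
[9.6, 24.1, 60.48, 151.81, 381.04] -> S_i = 9.60*2.51^i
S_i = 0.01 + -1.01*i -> [0.01, -1.0, -2.01, -3.02, -4.03]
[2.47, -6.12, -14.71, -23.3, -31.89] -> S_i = 2.47 + -8.59*i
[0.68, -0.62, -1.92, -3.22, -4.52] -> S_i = 0.68 + -1.30*i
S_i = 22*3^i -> [22, 66, 198, 594, 1782]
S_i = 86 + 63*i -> [86, 149, 212, 275, 338]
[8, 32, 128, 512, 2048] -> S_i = 8*4^i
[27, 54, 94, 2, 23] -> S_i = Random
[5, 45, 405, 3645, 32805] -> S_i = 5*9^i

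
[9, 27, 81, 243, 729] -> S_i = 9*3^i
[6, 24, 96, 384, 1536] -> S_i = 6*4^i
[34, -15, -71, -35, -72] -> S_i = Random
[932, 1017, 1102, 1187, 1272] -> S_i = 932 + 85*i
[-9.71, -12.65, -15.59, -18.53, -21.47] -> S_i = -9.71 + -2.94*i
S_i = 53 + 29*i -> [53, 82, 111, 140, 169]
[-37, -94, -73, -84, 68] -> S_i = Random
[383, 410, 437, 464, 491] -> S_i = 383 + 27*i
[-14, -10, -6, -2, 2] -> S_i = -14 + 4*i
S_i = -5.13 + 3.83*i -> [-5.13, -1.3, 2.53, 6.36, 10.19]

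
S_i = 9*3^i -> [9, 27, 81, 243, 729]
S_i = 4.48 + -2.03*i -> [4.48, 2.45, 0.42, -1.61, -3.64]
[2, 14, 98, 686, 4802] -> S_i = 2*7^i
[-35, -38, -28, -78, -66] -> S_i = Random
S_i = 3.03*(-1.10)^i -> [3.03, -3.33, 3.67, -4.03, 4.44]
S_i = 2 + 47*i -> [2, 49, 96, 143, 190]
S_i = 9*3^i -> [9, 27, 81, 243, 729]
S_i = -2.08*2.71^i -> [-2.08, -5.64, -15.28, -41.4, -112.19]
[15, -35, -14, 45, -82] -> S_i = Random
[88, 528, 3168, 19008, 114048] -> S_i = 88*6^i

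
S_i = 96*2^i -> [96, 192, 384, 768, 1536]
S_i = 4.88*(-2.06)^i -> [4.88, -10.05, 20.71, -42.66, 87.88]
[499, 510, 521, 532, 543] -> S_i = 499 + 11*i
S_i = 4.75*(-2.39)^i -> [4.75, -11.35, 27.13, -64.85, 154.98]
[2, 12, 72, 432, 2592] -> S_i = 2*6^i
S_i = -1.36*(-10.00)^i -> [-1.36, 13.6, -136.0, 1360.0, -13600.0]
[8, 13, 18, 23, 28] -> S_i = 8 + 5*i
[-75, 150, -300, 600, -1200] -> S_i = -75*-2^i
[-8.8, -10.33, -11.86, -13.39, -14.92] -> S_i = -8.80 + -1.53*i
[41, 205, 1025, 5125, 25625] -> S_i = 41*5^i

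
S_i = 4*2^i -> [4, 8, 16, 32, 64]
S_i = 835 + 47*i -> [835, 882, 929, 976, 1023]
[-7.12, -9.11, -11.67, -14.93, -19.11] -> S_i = -7.12*1.28^i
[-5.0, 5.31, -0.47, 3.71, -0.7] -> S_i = Random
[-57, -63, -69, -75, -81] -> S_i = -57 + -6*i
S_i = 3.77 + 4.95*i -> [3.77, 8.72, 13.67, 18.62, 23.57]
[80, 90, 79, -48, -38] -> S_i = Random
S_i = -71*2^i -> [-71, -142, -284, -568, -1136]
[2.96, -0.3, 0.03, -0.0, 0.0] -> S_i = 2.96*(-0.10)^i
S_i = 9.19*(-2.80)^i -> [9.19, -25.73, 72.05, -201.74, 564.87]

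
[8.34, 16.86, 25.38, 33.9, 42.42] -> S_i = 8.34 + 8.52*i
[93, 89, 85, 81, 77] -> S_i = 93 + -4*i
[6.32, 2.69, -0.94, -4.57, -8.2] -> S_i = 6.32 + -3.63*i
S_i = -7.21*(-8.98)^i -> [-7.21, 64.75, -581.42, 5221.13, -46885.72]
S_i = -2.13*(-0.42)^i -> [-2.13, 0.89, -0.38, 0.16, -0.07]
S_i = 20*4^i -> [20, 80, 320, 1280, 5120]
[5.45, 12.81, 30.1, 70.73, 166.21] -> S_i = 5.45*2.35^i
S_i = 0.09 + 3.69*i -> [0.09, 3.78, 7.47, 11.16, 14.85]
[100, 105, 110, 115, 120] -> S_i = 100 + 5*i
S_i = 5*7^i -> [5, 35, 245, 1715, 12005]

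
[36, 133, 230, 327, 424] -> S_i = 36 + 97*i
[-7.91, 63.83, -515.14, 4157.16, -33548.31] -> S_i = -7.91*(-8.07)^i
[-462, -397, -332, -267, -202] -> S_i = -462 + 65*i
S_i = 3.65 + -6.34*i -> [3.65, -2.69, -9.03, -15.37, -21.71]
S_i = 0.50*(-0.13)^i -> [0.5, -0.06, 0.01, -0.0, 0.0]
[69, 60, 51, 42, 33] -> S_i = 69 + -9*i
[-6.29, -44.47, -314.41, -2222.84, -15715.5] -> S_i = -6.29*7.07^i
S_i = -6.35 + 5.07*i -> [-6.35, -1.28, 3.79, 8.86, 13.93]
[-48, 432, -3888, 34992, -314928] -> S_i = -48*-9^i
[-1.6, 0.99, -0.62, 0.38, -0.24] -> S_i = -1.60*(-0.62)^i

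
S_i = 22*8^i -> [22, 176, 1408, 11264, 90112]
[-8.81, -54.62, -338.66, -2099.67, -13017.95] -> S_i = -8.81*6.20^i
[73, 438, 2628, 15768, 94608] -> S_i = 73*6^i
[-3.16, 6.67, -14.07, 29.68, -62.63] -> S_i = -3.16*(-2.11)^i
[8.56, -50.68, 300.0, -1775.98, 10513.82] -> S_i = 8.56*(-5.92)^i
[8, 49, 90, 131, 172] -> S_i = 8 + 41*i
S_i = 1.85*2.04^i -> [1.85, 3.77, 7.7, 15.71, 32.04]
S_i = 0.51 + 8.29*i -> [0.51, 8.8, 17.09, 25.38, 33.67]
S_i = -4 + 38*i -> [-4, 34, 72, 110, 148]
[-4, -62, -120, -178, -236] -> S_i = -4 + -58*i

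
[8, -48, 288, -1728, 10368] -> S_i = 8*-6^i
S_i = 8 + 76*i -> [8, 84, 160, 236, 312]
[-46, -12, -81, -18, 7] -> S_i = Random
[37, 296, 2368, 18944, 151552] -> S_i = 37*8^i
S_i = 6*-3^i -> [6, -18, 54, -162, 486]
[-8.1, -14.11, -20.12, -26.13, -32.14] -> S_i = -8.10 + -6.01*i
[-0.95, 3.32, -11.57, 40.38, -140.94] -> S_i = -0.95*(-3.49)^i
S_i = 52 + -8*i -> [52, 44, 36, 28, 20]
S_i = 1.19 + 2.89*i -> [1.19, 4.08, 6.97, 9.86, 12.75]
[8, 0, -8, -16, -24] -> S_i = 8 + -8*i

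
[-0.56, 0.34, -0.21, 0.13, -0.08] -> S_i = -0.56*(-0.61)^i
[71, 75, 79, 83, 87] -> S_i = 71 + 4*i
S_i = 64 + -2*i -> [64, 62, 60, 58, 56]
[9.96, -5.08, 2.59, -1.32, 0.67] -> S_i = 9.96*(-0.51)^i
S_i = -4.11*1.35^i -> [-4.11, -5.55, -7.49, -10.11, -13.65]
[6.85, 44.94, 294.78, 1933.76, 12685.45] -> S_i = 6.85*6.56^i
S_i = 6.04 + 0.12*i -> [6.04, 6.16, 6.28, 6.4, 6.52]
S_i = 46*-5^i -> [46, -230, 1150, -5750, 28750]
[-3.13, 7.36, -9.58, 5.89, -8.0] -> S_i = Random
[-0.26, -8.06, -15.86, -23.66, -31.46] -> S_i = -0.26 + -7.80*i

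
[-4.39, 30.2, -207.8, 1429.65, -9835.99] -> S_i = -4.39*(-6.88)^i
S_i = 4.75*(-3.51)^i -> [4.75, -16.67, 58.52, -205.41, 720.98]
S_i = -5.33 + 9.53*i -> [-5.33, 4.2, 13.73, 23.26, 32.79]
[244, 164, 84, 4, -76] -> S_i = 244 + -80*i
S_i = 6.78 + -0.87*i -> [6.78, 5.91, 5.04, 4.17, 3.3]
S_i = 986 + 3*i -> [986, 989, 992, 995, 998]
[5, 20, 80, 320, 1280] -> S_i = 5*4^i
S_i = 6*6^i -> [6, 36, 216, 1296, 7776]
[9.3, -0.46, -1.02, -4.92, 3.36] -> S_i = Random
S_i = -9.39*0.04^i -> [-9.39, -0.38, -0.02, -0.0, -0.0]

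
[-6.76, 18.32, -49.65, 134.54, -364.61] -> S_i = -6.76*(-2.71)^i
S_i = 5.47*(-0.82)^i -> [5.47, -4.49, 3.68, -3.02, 2.47]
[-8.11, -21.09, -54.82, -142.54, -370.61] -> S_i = -8.11*2.60^i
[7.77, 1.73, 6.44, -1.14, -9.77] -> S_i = Random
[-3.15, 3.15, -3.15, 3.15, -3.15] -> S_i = -3.15*(-1.00)^i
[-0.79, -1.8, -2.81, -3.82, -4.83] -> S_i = -0.79 + -1.01*i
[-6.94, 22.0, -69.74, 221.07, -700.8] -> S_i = -6.94*(-3.17)^i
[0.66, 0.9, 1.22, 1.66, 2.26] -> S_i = 0.66*1.36^i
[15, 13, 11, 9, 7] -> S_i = 15 + -2*i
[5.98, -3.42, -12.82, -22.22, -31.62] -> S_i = 5.98 + -9.40*i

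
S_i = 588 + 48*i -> [588, 636, 684, 732, 780]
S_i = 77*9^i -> [77, 693, 6237, 56133, 505197]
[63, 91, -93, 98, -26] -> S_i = Random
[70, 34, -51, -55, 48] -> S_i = Random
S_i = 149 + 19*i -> [149, 168, 187, 206, 225]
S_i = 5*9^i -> [5, 45, 405, 3645, 32805]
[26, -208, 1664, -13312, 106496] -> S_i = 26*-8^i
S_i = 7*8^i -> [7, 56, 448, 3584, 28672]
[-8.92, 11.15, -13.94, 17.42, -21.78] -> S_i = -8.92*(-1.25)^i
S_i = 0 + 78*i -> [0, 78, 156, 234, 312]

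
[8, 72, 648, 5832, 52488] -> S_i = 8*9^i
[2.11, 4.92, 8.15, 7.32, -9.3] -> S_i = Random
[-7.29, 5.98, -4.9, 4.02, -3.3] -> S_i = -7.29*(-0.82)^i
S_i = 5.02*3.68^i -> [5.02, 18.47, 67.98, 250.18, 920.65]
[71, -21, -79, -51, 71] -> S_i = Random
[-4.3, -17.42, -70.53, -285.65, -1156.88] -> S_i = -4.30*4.05^i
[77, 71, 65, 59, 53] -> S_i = 77 + -6*i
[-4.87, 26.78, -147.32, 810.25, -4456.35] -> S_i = -4.87*(-5.50)^i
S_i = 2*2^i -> [2, 4, 8, 16, 32]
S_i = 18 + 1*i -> [18, 19, 20, 21, 22]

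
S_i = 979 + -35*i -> [979, 944, 909, 874, 839]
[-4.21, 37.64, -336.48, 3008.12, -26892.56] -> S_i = -4.21*(-8.94)^i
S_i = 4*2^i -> [4, 8, 16, 32, 64]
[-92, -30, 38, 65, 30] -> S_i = Random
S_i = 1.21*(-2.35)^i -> [1.21, -2.84, 6.68, -15.7, 36.9]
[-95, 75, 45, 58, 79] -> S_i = Random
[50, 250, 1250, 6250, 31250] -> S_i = 50*5^i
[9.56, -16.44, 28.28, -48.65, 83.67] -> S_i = 9.56*(-1.72)^i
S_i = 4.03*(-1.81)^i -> [4.03, -7.29, 13.2, -23.9, 43.25]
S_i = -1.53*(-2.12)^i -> [-1.53, 3.24, -6.88, 14.58, -30.91]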